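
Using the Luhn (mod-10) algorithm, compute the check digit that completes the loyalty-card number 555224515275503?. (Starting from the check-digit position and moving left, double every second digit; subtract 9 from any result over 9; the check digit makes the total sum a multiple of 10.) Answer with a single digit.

Partial digits right→left: 3 0 5 5 7 2 5 1 5 4 2 2 5 5 5
Double every second digit counting from the check-digit position (so the 1st, 3rd, 5th, ... of the partial from the right).
  doubled (with −9 where >9): 6 1 5 1 1 4 1 1 → sum 20
  kept as-is: 0 5 2 1 4 2 5 → sum 19
Total = 20 + 19 = 39.
Check digit = (10 − (39 mod 10)) mod 10 = 1.

1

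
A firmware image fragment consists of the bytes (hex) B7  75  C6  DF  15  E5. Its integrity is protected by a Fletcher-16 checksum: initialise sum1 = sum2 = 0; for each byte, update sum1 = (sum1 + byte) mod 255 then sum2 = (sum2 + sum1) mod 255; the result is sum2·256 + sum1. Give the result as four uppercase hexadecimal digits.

64CE

Running sums (mod 255):
  after byte 0 (B7): sum1=183, sum2=183
  after byte 1 (75): sum1=45, sum2=228
  after byte 2 (C6): sum1=243, sum2=216
  after byte 3 (DF): sum1=211, sum2=172
  after byte 4 (15): sum1=232, sum2=149
  after byte 5 (E5): sum1=206, sum2=100
Checksum = sum2·256 + sum1 = 100·256 + 206 = 25806 = 0x64CE.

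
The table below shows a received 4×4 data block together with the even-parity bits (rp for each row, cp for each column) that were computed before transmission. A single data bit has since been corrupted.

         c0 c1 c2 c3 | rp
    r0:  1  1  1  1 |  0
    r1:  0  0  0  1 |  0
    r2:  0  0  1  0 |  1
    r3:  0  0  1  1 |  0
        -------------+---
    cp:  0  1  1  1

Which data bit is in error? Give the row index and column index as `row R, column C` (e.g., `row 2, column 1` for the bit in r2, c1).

Recompute each row's even parity and compare to rp:
  r0: data parity 0, sent rp 0 → ok
  r1: data parity 1, sent rp 0 → mismatch
  r2: data parity 1, sent rp 1 → ok
  r3: data parity 0, sent rp 0 → ok
Recompute each column's even parity and compare to cp:
  c0: data parity 1, sent cp 0 → mismatch
  c1: data parity 1, sent cp 1 → ok
  c2: data parity 1, sent cp 1 → ok
  c3: data parity 1, sent cp 1 → ok
Exactly one row (r1) and one column (c0) fail → the flipped bit is at their intersection.

row 1, column 0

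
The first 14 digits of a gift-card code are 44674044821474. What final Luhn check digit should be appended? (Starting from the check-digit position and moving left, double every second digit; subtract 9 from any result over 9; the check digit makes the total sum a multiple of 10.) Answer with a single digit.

5

Partial digits right→left: 4 7 4 1 2 8 4 4 0 4 7 6 4 4
Double every second digit counting from the check-digit position (so the 1st, 3rd, 5th, ... of the partial from the right).
  doubled (with −9 where >9): 8 8 4 8 0 5 8 → sum 41
  kept as-is: 7 1 8 4 4 6 4 → sum 34
Total = 41 + 34 = 75.
Check digit = (10 − (75 mod 10)) mod 10 = 5.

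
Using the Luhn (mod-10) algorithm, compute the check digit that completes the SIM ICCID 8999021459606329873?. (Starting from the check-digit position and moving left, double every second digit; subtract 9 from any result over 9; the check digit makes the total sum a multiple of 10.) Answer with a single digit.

Partial digits right→left: 3 7 8 9 2 3 6 0 6 9 5 4 1 2 0 9 9 9 8
Double every second digit counting from the check-digit position (so the 1st, 3rd, 5th, ... of the partial from the right).
  doubled (with −9 where >9): 6 7 4 3 3 1 2 0 9 7 → sum 42
  kept as-is: 7 9 3 0 9 4 2 9 9 → sum 52
Total = 42 + 52 = 94.
Check digit = (10 − (94 mod 10)) mod 10 = 6.

6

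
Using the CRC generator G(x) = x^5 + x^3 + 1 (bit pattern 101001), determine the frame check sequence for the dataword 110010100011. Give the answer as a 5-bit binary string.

11100

Append 5 zeros: 11001010001100000. Divide by 101001 (XOR where the leading bit is 1):
  pos 0: 110010 XOR 101001 = 011011
  pos 1: 110111 XOR 101001 = 011110
  pos 2: 111100 XOR 101001 = 010101
  pos 3: 101010 XOR 101001 = 000011
  pos 7: 110110 XOR 101001 = 011111
  pos 8: 111110 XOR 101001 = 010111
  pos 9: 101110 XOR 101001 = 000111
Remainder (last 5 bits) = 11100. This is the CRC / FCS.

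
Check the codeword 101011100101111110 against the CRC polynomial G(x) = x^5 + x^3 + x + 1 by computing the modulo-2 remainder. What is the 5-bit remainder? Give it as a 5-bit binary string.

00000

Modulo-2 division of 101011100101111110 by 101011:
  pos 0: 101011 XOR 101011 = 000000
  pos 6: 100101 XOR 101011 = 001110
  pos 8: 111011 XOR 101011 = 010000
  pos 9: 100001 XOR 101011 = 001010
  pos 11: 101011 XOR 101011 = 000000
Remainder = 00000 (zero — the frame passes the CRC check).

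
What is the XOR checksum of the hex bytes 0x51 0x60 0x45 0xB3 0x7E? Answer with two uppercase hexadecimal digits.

B9

XOR the bytes together:
  start with 0x51
  0x51 ⊕ 0x60 = 0x31
  0x31 ⊕ 0x45 = 0x74
  0x74 ⊕ 0xB3 = 0xC7
  0xC7 ⊕ 0x7E = 0xB9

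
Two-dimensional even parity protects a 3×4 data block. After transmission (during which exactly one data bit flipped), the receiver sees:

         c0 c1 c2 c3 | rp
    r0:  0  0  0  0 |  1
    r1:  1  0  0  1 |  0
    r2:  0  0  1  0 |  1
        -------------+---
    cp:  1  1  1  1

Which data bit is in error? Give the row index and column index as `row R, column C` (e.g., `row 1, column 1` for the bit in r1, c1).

Recompute each row's even parity and compare to rp:
  r0: data parity 0, sent rp 1 → mismatch
  r1: data parity 0, sent rp 0 → ok
  r2: data parity 1, sent rp 1 → ok
Recompute each column's even parity and compare to cp:
  c0: data parity 1, sent cp 1 → ok
  c1: data parity 0, sent cp 1 → mismatch
  c2: data parity 1, sent cp 1 → ok
  c3: data parity 1, sent cp 1 → ok
Exactly one row (r0) and one column (c1) fail → the flipped bit is at their intersection.

row 0, column 1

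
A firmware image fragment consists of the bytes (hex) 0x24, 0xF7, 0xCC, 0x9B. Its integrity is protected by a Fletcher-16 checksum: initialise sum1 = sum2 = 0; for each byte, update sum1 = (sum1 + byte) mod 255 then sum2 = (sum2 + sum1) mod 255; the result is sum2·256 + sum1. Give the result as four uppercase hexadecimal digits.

AD84

Running sums (mod 255):
  after byte 0 (0x24): sum1=36, sum2=36
  after byte 1 (0xF7): sum1=28, sum2=64
  after byte 2 (0xCC): sum1=232, sum2=41
  after byte 3 (0x9B): sum1=132, sum2=173
Checksum = sum2·256 + sum1 = 173·256 + 132 = 44420 = 0xAD84.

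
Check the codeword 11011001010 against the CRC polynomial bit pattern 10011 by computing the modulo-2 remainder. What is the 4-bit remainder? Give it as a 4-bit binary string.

0000

Modulo-2 division of 11011001010 by 10011:
  pos 0: 11011 XOR 10011 = 01000
  pos 1: 10000 XOR 10011 = 00011
  pos 4: 11010 XOR 10011 = 01001
  pos 5: 10011 XOR 10011 = 00000
Remainder = 0000 (zero — the frame passes the CRC check).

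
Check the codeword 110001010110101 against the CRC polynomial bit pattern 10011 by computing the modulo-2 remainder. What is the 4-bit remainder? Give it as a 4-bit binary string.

Modulo-2 division of 110001010110101 by 10011:
  pos 0: 11000 XOR 10011 = 01011
  pos 1: 10111 XOR 10011 = 00100
  pos 3: 10001 XOR 10011 = 00010
  pos 6: 10011 XOR 10011 = 00000
Remainder = 0101 (nonzero — an error is detected).

0101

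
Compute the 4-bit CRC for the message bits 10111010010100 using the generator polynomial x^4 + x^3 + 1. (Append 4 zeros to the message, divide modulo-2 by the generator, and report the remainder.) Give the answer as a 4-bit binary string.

Append 4 zeros: 101110100101000000. Divide by 11001 (XOR where the leading bit is 1):
  pos 0: 10111 XOR 11001 = 01110
  pos 1: 11100 XOR 11001 = 00101
  pos 3: 10110 XOR 11001 = 01111
  pos 4: 11110 XOR 11001 = 00111
  pos 6: 11110 XOR 11001 = 00111
  pos 8: 11110 XOR 11001 = 00111
  pos 10: 11100 XOR 11001 = 00101
  pos 12: 10100 XOR 11001 = 01101
  pos 13: 11010 XOR 11001 = 00011
Remainder (last 4 bits) = 0011. This is the CRC / FCS.

0011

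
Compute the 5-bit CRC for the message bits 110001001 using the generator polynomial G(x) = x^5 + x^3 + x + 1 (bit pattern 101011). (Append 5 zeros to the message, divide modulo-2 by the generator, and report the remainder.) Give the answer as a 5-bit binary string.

00000

Append 5 zeros: 11000100100000. Divide by 101011 (XOR where the leading bit is 1):
  pos 0: 110001 XOR 101011 = 011010
  pos 1: 110100 XOR 101011 = 011111
  pos 2: 111110 XOR 101011 = 010101
  pos 3: 101011 XOR 101011 = 000000
Remainder (last 5 bits) = 00000. This is the CRC / FCS.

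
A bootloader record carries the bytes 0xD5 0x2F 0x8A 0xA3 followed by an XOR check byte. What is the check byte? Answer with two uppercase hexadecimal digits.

XOR the bytes together:
  start with 0xD5
  0xD5 ⊕ 0x2F = 0xFA
  0xFA ⊕ 0x8A = 0x70
  0x70 ⊕ 0xA3 = 0xD3

D3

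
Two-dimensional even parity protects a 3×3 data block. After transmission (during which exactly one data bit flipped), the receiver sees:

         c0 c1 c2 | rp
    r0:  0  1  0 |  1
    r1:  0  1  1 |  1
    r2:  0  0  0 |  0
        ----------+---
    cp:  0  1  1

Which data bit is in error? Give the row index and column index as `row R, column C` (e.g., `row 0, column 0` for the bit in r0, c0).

Recompute each row's even parity and compare to rp:
  r0: data parity 1, sent rp 1 → ok
  r1: data parity 0, sent rp 1 → mismatch
  r2: data parity 0, sent rp 0 → ok
Recompute each column's even parity and compare to cp:
  c0: data parity 0, sent cp 0 → ok
  c1: data parity 0, sent cp 1 → mismatch
  c2: data parity 1, sent cp 1 → ok
Exactly one row (r1) and one column (c1) fail → the flipped bit is at their intersection.

row 1, column 1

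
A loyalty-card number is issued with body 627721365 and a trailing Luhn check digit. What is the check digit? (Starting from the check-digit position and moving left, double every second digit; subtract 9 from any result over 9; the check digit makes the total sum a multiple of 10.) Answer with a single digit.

Partial digits right→left: 5 6 3 1 2 7 7 2 6
Double every second digit counting from the check-digit position (so the 1st, 3rd, 5th, ... of the partial from the right).
  doubled (with −9 where >9): 1 6 4 5 3 → sum 19
  kept as-is: 6 1 7 2 → sum 16
Total = 19 + 16 = 35.
Check digit = (10 − (35 mod 10)) mod 10 = 5.

5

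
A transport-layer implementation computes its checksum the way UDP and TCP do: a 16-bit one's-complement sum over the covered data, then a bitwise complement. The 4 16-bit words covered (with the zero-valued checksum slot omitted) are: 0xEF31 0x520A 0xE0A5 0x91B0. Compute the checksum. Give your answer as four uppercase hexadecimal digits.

One's-complement addition (fold any carry out of bit 15 back into bit 0):
  0xEF31 + 0x520A = 0x1413B → wrap carry → 0x413C
  0x413C + 0xE0A5 = 0x121E1 → wrap carry → 0x21E2
  0x21E2 + 0x91B0 = 0x0B392
One's-complement sum = 0xB392.
Checksum = ~0xB392 & 0xFFFF = 0x4C6D.

4C6D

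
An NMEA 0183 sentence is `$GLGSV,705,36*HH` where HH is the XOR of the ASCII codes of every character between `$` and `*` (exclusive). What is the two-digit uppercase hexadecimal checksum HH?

XOR the ASCII codes of the payload characters:
  'G' = 0x47 → acc = 0x47
  'L' = 0x4C → acc = 0x0B
  'G' = 0x47 → acc = 0x4C
  'S' = 0x53 → acc = 0x1F
  'V' = 0x56 → acc = 0x49
  ',' = 0x2C → acc = 0x65
  '7' = 0x37 → acc = 0x52
  '0' = 0x30 → acc = 0x62
  '5' = 0x35 → acc = 0x57
  ',' = 0x2C → acc = 0x7B
  '3' = 0x33 → acc = 0x48
  '6' = 0x36 → acc = 0x7E
Checksum = 0x7E.

7E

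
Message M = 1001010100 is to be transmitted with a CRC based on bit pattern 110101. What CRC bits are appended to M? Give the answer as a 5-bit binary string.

Append 5 zeros: 100101010000000. Divide by 110101 (XOR where the leading bit is 1):
  pos 0: 100101 XOR 110101 = 010000
  pos 1: 100000 XOR 110101 = 010101
  pos 2: 101011 XOR 110101 = 011110
  pos 3: 111100 XOR 110101 = 001001
  pos 5: 100100 XOR 110101 = 010001
  pos 6: 100010 XOR 110101 = 010111
  pos 7: 101110 XOR 110101 = 011011
  pos 8: 110110 XOR 110101 = 000011
Remainder (last 5 bits) = 00110. This is the CRC / FCS.

00110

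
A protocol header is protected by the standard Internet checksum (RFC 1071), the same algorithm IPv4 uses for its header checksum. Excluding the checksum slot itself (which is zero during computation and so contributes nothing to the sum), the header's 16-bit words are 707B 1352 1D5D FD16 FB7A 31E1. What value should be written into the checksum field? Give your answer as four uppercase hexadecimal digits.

One's-complement addition (fold any carry out of bit 15 back into bit 0):
  0x707B + 0x1352 = 0x083CD
  0x83CD + 0x1D5D = 0x0A12A
  0xA12A + 0xFD16 = 0x19E40 → wrap carry → 0x9E41
  0x9E41 + 0xFB7A = 0x199BB → wrap carry → 0x99BC
  0x99BC + 0x31E1 = 0x0CB9D
One's-complement sum = 0xCB9D.
Checksum = ~0xCB9D & 0xFFFF = 0x3462.

3462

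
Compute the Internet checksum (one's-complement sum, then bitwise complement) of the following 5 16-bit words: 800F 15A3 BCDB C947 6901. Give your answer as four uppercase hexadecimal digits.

One's-complement addition (fold any carry out of bit 15 back into bit 0):
  0x800F + 0x15A3 = 0x095B2
  0x95B2 + 0xBCDB = 0x1528D → wrap carry → 0x528E
  0x528E + 0xC947 = 0x11BD5 → wrap carry → 0x1BD6
  0x1BD6 + 0x6901 = 0x084D7
One's-complement sum = 0x84D7.
Checksum = ~0x84D7 & 0xFFFF = 0x7B28.

7B28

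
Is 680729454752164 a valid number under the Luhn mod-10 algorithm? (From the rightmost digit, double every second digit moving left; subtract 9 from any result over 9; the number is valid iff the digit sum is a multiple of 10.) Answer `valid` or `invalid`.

valid

From the right, keep odd positions and double even positions (subtract 9 from any doubled value over 9):
  doubled (positions 2,4,...): 3 4 5 1 9 5 7 → sum 34
  kept (positions 1,3,...): 4 1 5 4 4 2 0 6 → sum 26
Total = 60.
60 mod 10 = 0, so the number is valid.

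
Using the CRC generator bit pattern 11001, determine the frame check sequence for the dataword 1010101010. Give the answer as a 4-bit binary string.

Append 4 zeros: 10101010100000. Divide by 11001 (XOR where the leading bit is 1):
  pos 0: 10101 XOR 11001 = 01100
  pos 1: 11000 XOR 11001 = 00001
  pos 5: 11010 XOR 11001 = 00011
  pos 8: 11000 XOR 11001 = 00001
Remainder (last 4 bits) = 0010. This is the CRC / FCS.

0010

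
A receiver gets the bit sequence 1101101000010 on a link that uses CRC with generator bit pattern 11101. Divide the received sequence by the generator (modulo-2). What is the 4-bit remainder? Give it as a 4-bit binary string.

Modulo-2 division of 1101101000010 by 11101:
  pos 0: 11011 XOR 11101 = 00110
  pos 2: 11001 XOR 11101 = 00100
  pos 4: 10000 XOR 11101 = 01101
  pos 5: 11010 XOR 11101 = 00111
  pos 7: 11101 XOR 11101 = 00000
Remainder = 0000 (zero — the frame passes the CRC check).

0000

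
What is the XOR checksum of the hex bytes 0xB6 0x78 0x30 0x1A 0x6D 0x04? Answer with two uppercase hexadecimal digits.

XOR the bytes together:
  start with 0xB6
  0xB6 ⊕ 0x78 = 0xCE
  0xCE ⊕ 0x30 = 0xFE
  0xFE ⊕ 0x1A = 0xE4
  0xE4 ⊕ 0x6D = 0x89
  0x89 ⊕ 0x04 = 0x8D

8D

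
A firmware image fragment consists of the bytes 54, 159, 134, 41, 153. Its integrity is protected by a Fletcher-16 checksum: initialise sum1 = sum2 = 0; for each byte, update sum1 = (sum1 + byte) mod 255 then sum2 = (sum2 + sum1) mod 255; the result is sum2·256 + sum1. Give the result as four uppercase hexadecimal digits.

Running sums (mod 255):
  after byte 0 (54): sum1=54, sum2=54
  after byte 1 (159): sum1=213, sum2=12
  after byte 2 (134): sum1=92, sum2=104
  after byte 3 (41): sum1=133, sum2=237
  after byte 4 (153): sum1=31, sum2=13
Checksum = sum2·256 + sum1 = 13·256 + 31 = 3359 = 0x0D1F.

0D1F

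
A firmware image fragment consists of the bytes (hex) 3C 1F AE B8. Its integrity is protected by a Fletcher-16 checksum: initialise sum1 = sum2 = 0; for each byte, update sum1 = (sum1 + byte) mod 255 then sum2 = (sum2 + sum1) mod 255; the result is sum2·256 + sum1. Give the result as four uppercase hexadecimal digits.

64C2

Running sums (mod 255):
  after byte 0 (3C): sum1=60, sum2=60
  after byte 1 (1F): sum1=91, sum2=151
  after byte 2 (AE): sum1=10, sum2=161
  after byte 3 (B8): sum1=194, sum2=100
Checksum = sum2·256 + sum1 = 100·256 + 194 = 25794 = 0x64C2.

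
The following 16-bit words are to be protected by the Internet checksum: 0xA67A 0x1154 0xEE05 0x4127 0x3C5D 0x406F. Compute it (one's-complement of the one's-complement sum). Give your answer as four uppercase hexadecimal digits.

9C37

One's-complement addition (fold any carry out of bit 15 back into bit 0):
  0xA67A + 0x1154 = 0x0B7CE
  0xB7CE + 0xEE05 = 0x1A5D3 → wrap carry → 0xA5D4
  0xA5D4 + 0x4127 = 0x0E6FB
  0xE6FB + 0x3C5D = 0x12358 → wrap carry → 0x2359
  0x2359 + 0x406F = 0x063C8
One's-complement sum = 0x63C8.
Checksum = ~0x63C8 & 0xFFFF = 0x9C37.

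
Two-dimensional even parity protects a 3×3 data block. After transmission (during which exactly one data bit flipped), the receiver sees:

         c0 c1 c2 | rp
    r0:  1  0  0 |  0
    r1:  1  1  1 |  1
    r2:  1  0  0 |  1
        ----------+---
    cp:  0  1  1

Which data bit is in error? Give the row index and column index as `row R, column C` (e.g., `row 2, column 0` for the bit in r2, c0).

row 0, column 0

Recompute each row's even parity and compare to rp:
  r0: data parity 1, sent rp 0 → mismatch
  r1: data parity 1, sent rp 1 → ok
  r2: data parity 1, sent rp 1 → ok
Recompute each column's even parity and compare to cp:
  c0: data parity 1, sent cp 0 → mismatch
  c1: data parity 1, sent cp 1 → ok
  c2: data parity 1, sent cp 1 → ok
Exactly one row (r0) and one column (c0) fail → the flipped bit is at their intersection.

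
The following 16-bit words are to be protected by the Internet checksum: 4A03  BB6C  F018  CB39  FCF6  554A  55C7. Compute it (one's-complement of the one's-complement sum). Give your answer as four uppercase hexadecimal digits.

One's-complement addition (fold any carry out of bit 15 back into bit 0):
  0x4A03 + 0xBB6C = 0x1056F → wrap carry → 0x0570
  0x0570 + 0xF018 = 0x0F588
  0xF588 + 0xCB39 = 0x1C0C1 → wrap carry → 0xC0C2
  0xC0C2 + 0xFCF6 = 0x1BDB8 → wrap carry → 0xBDB9
  0xBDB9 + 0x554A = 0x11303 → wrap carry → 0x1304
  0x1304 + 0x55C7 = 0x068CB
One's-complement sum = 0x68CB.
Checksum = ~0x68CB & 0xFFFF = 0x9734.

9734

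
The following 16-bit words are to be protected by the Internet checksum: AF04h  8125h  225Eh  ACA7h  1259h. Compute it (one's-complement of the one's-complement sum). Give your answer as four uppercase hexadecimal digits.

One's-complement addition (fold any carry out of bit 15 back into bit 0):
  0xAF04 + 0x8125 = 0x13029 → wrap carry → 0x302A
  0x302A + 0x225E = 0x05288
  0x5288 + 0xACA7 = 0x0FF2F
  0xFF2F + 0x1259 = 0x11188 → wrap carry → 0x1189
One's-complement sum = 0x1189.
Checksum = ~0x1189 & 0xFFFF = 0xEE76.

EE76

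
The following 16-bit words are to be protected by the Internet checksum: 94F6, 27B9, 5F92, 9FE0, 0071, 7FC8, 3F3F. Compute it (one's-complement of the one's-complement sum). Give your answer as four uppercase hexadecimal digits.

8464

One's-complement addition (fold any carry out of bit 15 back into bit 0):
  0x94F6 + 0x27B9 = 0x0BCAF
  0xBCAF + 0x5F92 = 0x11C41 → wrap carry → 0x1C42
  0x1C42 + 0x9FE0 = 0x0BC22
  0xBC22 + 0x0071 = 0x0BC93
  0xBC93 + 0x7FC8 = 0x13C5B → wrap carry → 0x3C5C
  0x3C5C + 0x3F3F = 0x07B9B
One's-complement sum = 0x7B9B.
Checksum = ~0x7B9B & 0xFFFF = 0x8464.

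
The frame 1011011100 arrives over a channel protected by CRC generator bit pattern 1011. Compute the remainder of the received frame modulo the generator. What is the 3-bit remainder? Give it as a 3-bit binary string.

Modulo-2 division of 1011011100 by 1011:
  pos 0: 1011 XOR 1011 = 0000
  pos 5: 1110 XOR 1011 = 0101
  pos 6: 1010 XOR 1011 = 0001
Remainder = 001 (nonzero — an error is detected).

001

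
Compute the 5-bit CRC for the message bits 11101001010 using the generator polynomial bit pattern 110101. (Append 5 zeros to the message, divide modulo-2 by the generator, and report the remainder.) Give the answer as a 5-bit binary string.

Append 5 zeros: 1110100101000000. Divide by 110101 (XOR where the leading bit is 1):
  pos 0: 111010 XOR 110101 = 001111
  pos 2: 111101 XOR 110101 = 001000
  pos 4: 100001 XOR 110101 = 010100
  pos 5: 101000 XOR 110101 = 011101
  pos 6: 111010 XOR 110101 = 001111
  pos 8: 111100 XOR 110101 = 001001
  pos 10: 100100 XOR 110101 = 010001
Remainder (last 5 bits) = 10001. This is the CRC / FCS.

10001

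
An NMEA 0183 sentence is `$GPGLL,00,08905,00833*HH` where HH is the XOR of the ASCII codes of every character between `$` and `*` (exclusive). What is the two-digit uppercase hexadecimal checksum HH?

XOR the ASCII codes of the payload characters:
  'G' = 0x47 → acc = 0x47
  'P' = 0x50 → acc = 0x17
  'G' = 0x47 → acc = 0x50
  'L' = 0x4C → acc = 0x1C
  'L' = 0x4C → acc = 0x50
  ',' = 0x2C → acc = 0x7C
  '0' = 0x30 → acc = 0x4C
  '0' = 0x30 → acc = 0x7C
  ',' = 0x2C → acc = 0x50
  '0' = 0x30 → acc = 0x60
  '8' = 0x38 → acc = 0x58
  '9' = 0x39 → acc = 0x61
  '0' = 0x30 → acc = 0x51
  '5' = 0x35 → acc = 0x64
  ',' = 0x2C → acc = 0x48
  '0' = 0x30 → acc = 0x78
  '0' = 0x30 → acc = 0x48
  '8' = 0x38 → acc = 0x70
  '3' = 0x33 → acc = 0x43
  '3' = 0x33 → acc = 0x70
Checksum = 0x70.

70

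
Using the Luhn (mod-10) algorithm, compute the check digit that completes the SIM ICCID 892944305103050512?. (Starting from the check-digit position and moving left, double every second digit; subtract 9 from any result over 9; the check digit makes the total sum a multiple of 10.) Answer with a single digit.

7

Partial digits right→left: 2 1 5 0 5 0 3 0 1 5 0 3 4 4 9 2 9 8
Double every second digit counting from the check-digit position (so the 1st, 3rd, 5th, ... of the partial from the right).
  doubled (with −9 where >9): 4 1 1 6 2 0 8 9 9 → sum 40
  kept as-is: 1 0 0 0 5 3 4 2 8 → sum 23
Total = 40 + 23 = 63.
Check digit = (10 − (63 mod 10)) mod 10 = 7.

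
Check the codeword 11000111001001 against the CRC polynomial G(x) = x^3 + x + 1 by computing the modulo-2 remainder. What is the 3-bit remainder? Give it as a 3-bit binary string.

Modulo-2 division of 11000111001001 by 1011:
  pos 0: 1100 XOR 1011 = 0111
  pos 1: 1110 XOR 1011 = 0101
  pos 2: 1011 XOR 1011 = 0000
  pos 6: 1100 XOR 1011 = 0111
  pos 7: 1111 XOR 1011 = 0100
  pos 8: 1000 XOR 1011 = 0011
  pos 10: 1101 XOR 1011 = 0110
Remainder = 110 (nonzero — an error is detected).

110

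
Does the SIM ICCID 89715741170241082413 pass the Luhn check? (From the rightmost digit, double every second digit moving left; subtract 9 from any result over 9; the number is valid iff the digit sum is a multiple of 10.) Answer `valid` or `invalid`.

From the right, keep odd positions and double even positions (subtract 9 from any doubled value over 9):
  doubled (positions 2,4,...): 2 4 0 8 0 2 8 1 5 7 → sum 37
  kept (positions 1,3,...): 3 4 8 1 2 7 1 7 1 9 → sum 43
Total = 80.
80 mod 10 = 0, so the number is valid.

valid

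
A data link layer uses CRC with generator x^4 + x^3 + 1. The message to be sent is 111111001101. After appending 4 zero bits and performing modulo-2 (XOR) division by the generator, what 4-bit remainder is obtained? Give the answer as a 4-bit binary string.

Append 4 zeros: 1111110011010000. Divide by 11001 (XOR where the leading bit is 1):
  pos 0: 11111 XOR 11001 = 00110
  pos 2: 11010 XOR 11001 = 00011
  pos 5: 11011 XOR 11001 = 00010
  pos 8: 10010 XOR 11001 = 01011
  pos 9: 10110 XOR 11001 = 01111
  pos 10: 11110 XOR 11001 = 00111
Remainder (last 4 bits) = 1110. This is the CRC / FCS.

1110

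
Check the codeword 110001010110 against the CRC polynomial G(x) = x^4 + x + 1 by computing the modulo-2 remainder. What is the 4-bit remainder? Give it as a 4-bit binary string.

0000

Modulo-2 division of 110001010110 by 10011:
  pos 0: 11000 XOR 10011 = 01011
  pos 1: 10111 XOR 10011 = 00100
  pos 3: 10001 XOR 10011 = 00010
  pos 6: 10011 XOR 10011 = 00000
Remainder = 0000 (zero — the frame passes the CRC check).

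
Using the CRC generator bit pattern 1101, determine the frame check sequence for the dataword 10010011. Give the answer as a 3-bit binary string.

110

Append 3 zeros: 10010011000. Divide by 1101 (XOR where the leading bit is 1):
  pos 0: 1001 XOR 1101 = 0100
  pos 1: 1000 XOR 1101 = 0101
  pos 2: 1010 XOR 1101 = 0111
  pos 3: 1111 XOR 1101 = 0010
  pos 5: 1010 XOR 1101 = 0111
  pos 6: 1110 XOR 1101 = 0011
Remainder (last 3 bits) = 110. This is the CRC / FCS.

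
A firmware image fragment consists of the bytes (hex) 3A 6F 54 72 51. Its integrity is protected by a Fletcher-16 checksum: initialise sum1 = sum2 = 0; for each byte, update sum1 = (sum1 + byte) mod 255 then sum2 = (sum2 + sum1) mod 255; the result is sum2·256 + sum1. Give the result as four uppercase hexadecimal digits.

14C1

Running sums (mod 255):
  after byte 0 (3A): sum1=58, sum2=58
  after byte 1 (6F): sum1=169, sum2=227
  after byte 2 (54): sum1=253, sum2=225
  after byte 3 (72): sum1=112, sum2=82
  after byte 4 (51): sum1=193, sum2=20
Checksum = sum2·256 + sum1 = 20·256 + 193 = 5313 = 0x14C1.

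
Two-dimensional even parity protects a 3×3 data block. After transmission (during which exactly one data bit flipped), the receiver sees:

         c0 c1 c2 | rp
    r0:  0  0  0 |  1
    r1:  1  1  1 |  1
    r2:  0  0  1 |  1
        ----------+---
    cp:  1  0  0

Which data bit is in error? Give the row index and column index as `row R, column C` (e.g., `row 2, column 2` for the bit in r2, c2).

Recompute each row's even parity and compare to rp:
  r0: data parity 0, sent rp 1 → mismatch
  r1: data parity 1, sent rp 1 → ok
  r2: data parity 1, sent rp 1 → ok
Recompute each column's even parity and compare to cp:
  c0: data parity 1, sent cp 1 → ok
  c1: data parity 1, sent cp 0 → mismatch
  c2: data parity 0, sent cp 0 → ok
Exactly one row (r0) and one column (c1) fail → the flipped bit is at their intersection.

row 0, column 1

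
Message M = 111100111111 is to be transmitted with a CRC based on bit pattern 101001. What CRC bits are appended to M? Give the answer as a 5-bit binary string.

Append 5 zeros: 11110011111100000. Divide by 101001 (XOR where the leading bit is 1):
  pos 0: 111100 XOR 101001 = 010101
  pos 1: 101011 XOR 101001 = 000010
  pos 5: 101111 XOR 101001 = 000110
  pos 8: 110100 XOR 101001 = 011101
  pos 9: 111010 XOR 101001 = 010011
  pos 10: 100110 XOR 101001 = 001111
Remainder (last 5 bits) = 11110. This is the CRC / FCS.

11110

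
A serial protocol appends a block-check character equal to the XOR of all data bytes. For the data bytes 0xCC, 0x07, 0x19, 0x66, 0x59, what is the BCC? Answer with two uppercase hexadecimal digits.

XOR the bytes together:
  start with 0xCC
  0xCC ⊕ 0x07 = 0xCB
  0xCB ⊕ 0x19 = 0xD2
  0xD2 ⊕ 0x66 = 0xB4
  0xB4 ⊕ 0x59 = 0xED

ED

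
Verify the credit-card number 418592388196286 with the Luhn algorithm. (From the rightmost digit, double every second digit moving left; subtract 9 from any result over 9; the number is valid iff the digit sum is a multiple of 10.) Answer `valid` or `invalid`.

invalid

From the right, keep odd positions and double even positions (subtract 9 from any doubled value over 9):
  doubled (positions 2,4,...): 7 3 2 7 4 1 2 → sum 26
  kept (positions 1,3,...): 6 2 9 8 3 9 8 4 → sum 49
Total = 75.
75 mod 10 = 5, so the number is invalid.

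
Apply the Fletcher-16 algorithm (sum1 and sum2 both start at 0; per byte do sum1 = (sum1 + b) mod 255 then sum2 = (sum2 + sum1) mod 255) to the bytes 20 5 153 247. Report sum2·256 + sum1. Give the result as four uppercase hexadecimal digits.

8AAA

Running sums (mod 255):
  after byte 0 (20): sum1=20, sum2=20
  after byte 1 (5): sum1=25, sum2=45
  after byte 2 (153): sum1=178, sum2=223
  after byte 3 (247): sum1=170, sum2=138
Checksum = sum2·256 + sum1 = 138·256 + 170 = 35498 = 0x8AAA.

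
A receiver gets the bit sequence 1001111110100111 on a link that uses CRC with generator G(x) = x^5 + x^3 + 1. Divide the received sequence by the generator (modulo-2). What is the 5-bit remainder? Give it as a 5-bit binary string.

00000

Modulo-2 division of 1001111110100111 by 101001:
  pos 0: 100111 XOR 101001 = 001110
  pos 2: 111011 XOR 101001 = 010010
  pos 3: 100101 XOR 101001 = 001100
  pos 5: 110001 XOR 101001 = 011000
  pos 6: 110000 XOR 101001 = 011001
  pos 7: 110010 XOR 101001 = 011011
  pos 8: 110111 XOR 101001 = 011110
  pos 9: 111101 XOR 101001 = 010100
  pos 10: 101001 XOR 101001 = 000000
Remainder = 00000 (zero — the frame passes the CRC check).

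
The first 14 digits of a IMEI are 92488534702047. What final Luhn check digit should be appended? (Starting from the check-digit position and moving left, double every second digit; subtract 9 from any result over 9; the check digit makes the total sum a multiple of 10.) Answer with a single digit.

8

Partial digits right→left: 7 4 0 2 0 7 4 3 5 8 8 4 2 9
Double every second digit counting from the check-digit position (so the 1st, 3rd, 5th, ... of the partial from the right).
  doubled (with −9 where >9): 5 0 0 8 1 7 4 → sum 25
  kept as-is: 4 2 7 3 8 4 9 → sum 37
Total = 25 + 37 = 62.
Check digit = (10 − (62 mod 10)) mod 10 = 8.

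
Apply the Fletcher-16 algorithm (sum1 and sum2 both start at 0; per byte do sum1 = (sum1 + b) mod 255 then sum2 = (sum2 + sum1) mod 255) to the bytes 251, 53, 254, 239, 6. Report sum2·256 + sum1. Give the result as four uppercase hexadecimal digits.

A326

Running sums (mod 255):
  after byte 0 (251): sum1=251, sum2=251
  after byte 1 (53): sum1=49, sum2=45
  after byte 2 (254): sum1=48, sum2=93
  after byte 3 (239): sum1=32, sum2=125
  after byte 4 (6): sum1=38, sum2=163
Checksum = sum2·256 + sum1 = 163·256 + 38 = 41766 = 0xA326.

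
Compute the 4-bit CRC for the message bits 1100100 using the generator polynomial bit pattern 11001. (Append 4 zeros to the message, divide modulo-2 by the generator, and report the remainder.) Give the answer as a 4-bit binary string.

Append 4 zeros: 11001000000. Divide by 11001 (XOR where the leading bit is 1):
  pos 0: 11001 XOR 11001 = 00000
Remainder (last 4 bits) = 0000. This is the CRC / FCS.

0000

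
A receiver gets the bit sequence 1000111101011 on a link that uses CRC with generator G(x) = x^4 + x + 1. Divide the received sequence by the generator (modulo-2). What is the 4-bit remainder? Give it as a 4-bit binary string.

Modulo-2 division of 1000111101011 by 10011:
  pos 0: 10001 XOR 10011 = 00010
  pos 3: 10111 XOR 10011 = 00100
  pos 5: 10001 XOR 10011 = 00010
  pos 8: 10011 XOR 10011 = 00000
Remainder = 0000 (zero — the frame passes the CRC check).

0000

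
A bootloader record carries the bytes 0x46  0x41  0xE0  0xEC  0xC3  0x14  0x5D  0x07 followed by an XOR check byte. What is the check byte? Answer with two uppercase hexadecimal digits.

XOR the bytes together:
  start with 0x46
  0x46 ⊕ 0x41 = 0x07
  0x07 ⊕ 0xE0 = 0xE7
  0xE7 ⊕ 0xEC = 0x0B
  0x0B ⊕ 0xC3 = 0xC8
  0xC8 ⊕ 0x14 = 0xDC
  0xDC ⊕ 0x5D = 0x81
  0x81 ⊕ 0x07 = 0x86

86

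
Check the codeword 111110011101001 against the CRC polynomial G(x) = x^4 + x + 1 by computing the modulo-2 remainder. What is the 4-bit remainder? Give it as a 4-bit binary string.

1010

Modulo-2 division of 111110011101001 by 10011:
  pos 0: 11111 XOR 10011 = 01100
  pos 1: 11000 XOR 10011 = 01011
  pos 2: 10110 XOR 10011 = 00101
  pos 4: 10111 XOR 10011 = 00100
  pos 6: 10010 XOR 10011 = 00001
  pos 10: 11001 XOR 10011 = 01010
Remainder = 1010 (nonzero — an error is detected).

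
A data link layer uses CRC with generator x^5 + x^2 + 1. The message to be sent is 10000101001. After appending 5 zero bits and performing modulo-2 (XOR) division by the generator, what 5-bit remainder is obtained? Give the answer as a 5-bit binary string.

00110

Append 5 zeros: 1000010100100000. Divide by 100101 (XOR where the leading bit is 1):
  pos 0: 100001 XOR 100101 = 000100
  pos 3: 100010 XOR 100101 = 000111
  pos 6: 111010 XOR 100101 = 011111
  pos 7: 111110 XOR 100101 = 011011
  pos 8: 110110 XOR 100101 = 010011
  pos 9: 100110 XOR 100101 = 000011
Remainder (last 5 bits) = 00110. This is the CRC / FCS.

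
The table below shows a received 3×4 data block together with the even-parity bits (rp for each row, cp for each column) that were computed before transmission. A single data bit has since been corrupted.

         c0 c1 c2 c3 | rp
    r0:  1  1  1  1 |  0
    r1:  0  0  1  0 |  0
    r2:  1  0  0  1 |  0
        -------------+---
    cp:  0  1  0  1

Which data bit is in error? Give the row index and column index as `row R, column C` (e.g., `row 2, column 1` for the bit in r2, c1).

row 1, column 3

Recompute each row's even parity and compare to rp:
  r0: data parity 0, sent rp 0 → ok
  r1: data parity 1, sent rp 0 → mismatch
  r2: data parity 0, sent rp 0 → ok
Recompute each column's even parity and compare to cp:
  c0: data parity 0, sent cp 0 → ok
  c1: data parity 1, sent cp 1 → ok
  c2: data parity 0, sent cp 0 → ok
  c3: data parity 0, sent cp 1 → mismatch
Exactly one row (r1) and one column (c3) fail → the flipped bit is at their intersection.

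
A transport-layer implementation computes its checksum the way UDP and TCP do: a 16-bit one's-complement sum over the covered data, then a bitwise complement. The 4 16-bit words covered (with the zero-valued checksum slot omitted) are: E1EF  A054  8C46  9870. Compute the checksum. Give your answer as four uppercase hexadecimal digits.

One's-complement addition (fold any carry out of bit 15 back into bit 0):
  0xE1EF + 0xA054 = 0x18243 → wrap carry → 0x8244
  0x8244 + 0x8C46 = 0x10E8A → wrap carry → 0x0E8B
  0x0E8B + 0x9870 = 0x0A6FB
One's-complement sum = 0xA6FB.
Checksum = ~0xA6FB & 0xFFFF = 0x5904.

5904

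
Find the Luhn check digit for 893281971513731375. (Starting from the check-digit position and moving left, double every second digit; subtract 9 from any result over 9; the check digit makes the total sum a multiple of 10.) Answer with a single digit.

5

Partial digits right→left: 5 7 3 1 3 7 3 1 5 1 7 9 1 8 2 3 9 8
Double every second digit counting from the check-digit position (so the 1st, 3rd, 5th, ... of the partial from the right).
  doubled (with −9 where >9): 1 6 6 6 1 5 2 4 9 → sum 40
  kept as-is: 7 1 7 1 1 9 8 3 8 → sum 45
Total = 40 + 45 = 85.
Check digit = (10 − (85 mod 10)) mod 10 = 5.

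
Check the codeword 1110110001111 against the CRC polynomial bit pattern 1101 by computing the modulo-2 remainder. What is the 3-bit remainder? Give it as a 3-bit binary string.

Modulo-2 division of 1110110001111 by 1101:
  pos 0: 1110 XOR 1101 = 0011
  pos 2: 1111 XOR 1101 = 0010
  pos 4: 1000 XOR 1101 = 0101
  pos 5: 1010 XOR 1101 = 0111
  pos 6: 1111 XOR 1101 = 0010
  pos 8: 1011 XOR 1101 = 0110
  pos 9: 1101 XOR 1101 = 0000
Remainder = 000 (zero — the frame passes the CRC check).

000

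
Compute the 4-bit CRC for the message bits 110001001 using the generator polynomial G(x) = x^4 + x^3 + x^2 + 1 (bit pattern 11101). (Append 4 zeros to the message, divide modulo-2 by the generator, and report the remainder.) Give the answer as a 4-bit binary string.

Append 4 zeros: 1100010010000. Divide by 11101 (XOR where the leading bit is 1):
  pos 0: 11000 XOR 11101 = 00101
  pos 2: 10110 XOR 11101 = 01011
  pos 3: 10110 XOR 11101 = 01011
  pos 4: 10111 XOR 11101 = 01010
  pos 5: 10100 XOR 11101 = 01001
  pos 6: 10010 XOR 11101 = 01111
  pos 7: 11110 XOR 11101 = 00011
Remainder (last 4 bits) = 0110. This is the CRC / FCS.

0110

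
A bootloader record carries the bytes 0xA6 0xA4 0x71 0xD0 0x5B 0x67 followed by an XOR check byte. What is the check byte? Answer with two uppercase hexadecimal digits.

XOR the bytes together:
  start with 0xA6
  0xA6 ⊕ 0xA4 = 0x02
  0x02 ⊕ 0x71 = 0x73
  0x73 ⊕ 0xD0 = 0xA3
  0xA3 ⊕ 0x5B = 0xF8
  0xF8 ⊕ 0x67 = 0x9F

9F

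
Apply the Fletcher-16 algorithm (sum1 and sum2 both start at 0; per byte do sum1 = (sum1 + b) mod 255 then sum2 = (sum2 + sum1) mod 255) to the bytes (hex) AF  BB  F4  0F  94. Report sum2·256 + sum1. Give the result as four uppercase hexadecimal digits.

EE04

Running sums (mod 255):
  after byte 0 (AF): sum1=175, sum2=175
  after byte 1 (BB): sum1=107, sum2=27
  after byte 2 (F4): sum1=96, sum2=123
  after byte 3 (0F): sum1=111, sum2=234
  after byte 4 (94): sum1=4, sum2=238
Checksum = sum2·256 + sum1 = 238·256 + 4 = 60932 = 0xEE04.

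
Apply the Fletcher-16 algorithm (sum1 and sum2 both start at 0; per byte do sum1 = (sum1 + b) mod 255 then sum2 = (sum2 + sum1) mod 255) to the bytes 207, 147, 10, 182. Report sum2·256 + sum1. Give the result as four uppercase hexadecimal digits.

Running sums (mod 255):
  after byte 0 (207): sum1=207, sum2=207
  after byte 1 (147): sum1=99, sum2=51
  after byte 2 (10): sum1=109, sum2=160
  after byte 3 (182): sum1=36, sum2=196
Checksum = sum2·256 + sum1 = 196·256 + 36 = 50212 = 0xC424.

C424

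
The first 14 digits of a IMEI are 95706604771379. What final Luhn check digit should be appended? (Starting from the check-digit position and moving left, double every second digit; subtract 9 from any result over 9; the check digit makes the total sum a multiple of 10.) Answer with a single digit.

1

Partial digits right→left: 9 7 3 1 7 7 4 0 6 6 0 7 5 9
Double every second digit counting from the check-digit position (so the 1st, 3rd, 5th, ... of the partial from the right).
  doubled (with −9 where >9): 9 6 5 8 3 0 1 → sum 32
  kept as-is: 7 1 7 0 6 7 9 → sum 37
Total = 32 + 37 = 69.
Check digit = (10 − (69 mod 10)) mod 10 = 1.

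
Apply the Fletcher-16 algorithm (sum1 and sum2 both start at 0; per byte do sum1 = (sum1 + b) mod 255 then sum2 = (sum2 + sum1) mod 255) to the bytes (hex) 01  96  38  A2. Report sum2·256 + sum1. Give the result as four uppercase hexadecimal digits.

DA72

Running sums (mod 255):
  after byte 0 (01): sum1=1, sum2=1
  after byte 1 (96): sum1=151, sum2=152
  after byte 2 (38): sum1=207, sum2=104
  after byte 3 (A2): sum1=114, sum2=218
Checksum = sum2·256 + sum1 = 218·256 + 114 = 55922 = 0xDA72.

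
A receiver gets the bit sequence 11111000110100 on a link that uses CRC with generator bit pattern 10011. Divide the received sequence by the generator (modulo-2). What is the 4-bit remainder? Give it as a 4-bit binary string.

0000

Modulo-2 division of 11111000110100 by 10011:
  pos 0: 11111 XOR 10011 = 01100
  pos 1: 11000 XOR 10011 = 01011
  pos 2: 10110 XOR 10011 = 00101
  pos 4: 10101 XOR 10011 = 00110
  pos 6: 11010 XOR 10011 = 01001
  pos 7: 10011 XOR 10011 = 00000
Remainder = 0000 (zero — the frame passes the CRC check).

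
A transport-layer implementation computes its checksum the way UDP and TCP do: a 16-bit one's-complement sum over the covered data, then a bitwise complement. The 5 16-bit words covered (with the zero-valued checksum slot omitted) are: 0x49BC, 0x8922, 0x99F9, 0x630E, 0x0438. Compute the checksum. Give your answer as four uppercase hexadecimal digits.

One's-complement addition (fold any carry out of bit 15 back into bit 0):
  0x49BC + 0x8922 = 0x0D2DE
  0xD2DE + 0x99F9 = 0x16CD7 → wrap carry → 0x6CD8
  0x6CD8 + 0x630E = 0x0CFE6
  0xCFE6 + 0x0438 = 0x0D41E
One's-complement sum = 0xD41E.
Checksum = ~0xD41E & 0xFFFF = 0x2BE1.

2BE1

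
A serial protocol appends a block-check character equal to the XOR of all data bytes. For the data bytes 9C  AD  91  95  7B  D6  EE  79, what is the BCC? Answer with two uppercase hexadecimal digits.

XOR the bytes together:
  start with 0x9C
  0x9C ⊕ 0xAD = 0x31
  0x31 ⊕ 0x91 = 0xA0
  0xA0 ⊕ 0x95 = 0x35
  0x35 ⊕ 0x7B = 0x4E
  0x4E ⊕ 0xD6 = 0x98
  0x98 ⊕ 0xEE = 0x76
  0x76 ⊕ 0x79 = 0x0F

0F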